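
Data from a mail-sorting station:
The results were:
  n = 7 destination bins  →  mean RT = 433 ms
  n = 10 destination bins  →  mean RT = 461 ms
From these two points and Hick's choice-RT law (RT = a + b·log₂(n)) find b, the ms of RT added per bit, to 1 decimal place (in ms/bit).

54.4 ms/bit

Slope: b = (461 − 433) / (log₂ 10 − log₂ 7) = 28/0.5146 = 54.414 ms/bit.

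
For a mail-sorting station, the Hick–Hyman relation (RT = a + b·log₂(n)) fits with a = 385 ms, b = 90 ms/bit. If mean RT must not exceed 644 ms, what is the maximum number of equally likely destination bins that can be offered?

Information budget: (644 − 385)/90 = 2.8778 bits, so n ≤ 2^2.8778 = 7.350 → at most 7.

7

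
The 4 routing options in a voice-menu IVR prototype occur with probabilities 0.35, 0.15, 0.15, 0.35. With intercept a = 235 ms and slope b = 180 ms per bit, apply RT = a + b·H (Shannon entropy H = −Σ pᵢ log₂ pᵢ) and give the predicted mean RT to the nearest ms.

H = 0.35·log₂(1/0.35) + 0.15·log₂(1/0.15) + 0.15·log₂(1/0.15) + 0.35·log₂(1/0.35) = 1.8813 bits.
RT = 235 + 180 × 1.8813 = 573.63 ms.

574 ms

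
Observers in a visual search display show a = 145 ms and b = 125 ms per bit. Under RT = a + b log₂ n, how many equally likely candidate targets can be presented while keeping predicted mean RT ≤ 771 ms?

Information budget: (771 − 145)/125 = 5.0080 bits, so n ≤ 2^5.0080 = 32.178 → at most 32.

32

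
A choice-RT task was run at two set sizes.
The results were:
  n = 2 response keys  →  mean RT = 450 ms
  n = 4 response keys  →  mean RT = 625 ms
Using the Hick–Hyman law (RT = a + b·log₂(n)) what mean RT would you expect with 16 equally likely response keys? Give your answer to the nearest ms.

RT is linear in log₂ n, so two points fix the line:
  b = (625 − 450) / (log₂ 4 − log₂ 2) = 175 / (2 − 1) = 175 ms/bit
  a = 450 − 175 × 1 = 275 ms
Then RT(16) = 275 + 175 × log₂ 16 = 275 + 175 × 4 ≈ 975.000 ms.

975 ms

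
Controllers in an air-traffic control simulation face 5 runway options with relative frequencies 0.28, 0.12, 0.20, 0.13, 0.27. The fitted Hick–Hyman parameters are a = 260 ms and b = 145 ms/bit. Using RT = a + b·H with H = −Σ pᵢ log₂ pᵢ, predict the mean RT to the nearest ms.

Entropy contributions −pᵢ log₂ pᵢ: 0.5142, 0.3671, 0.4644, 0.3826, 0.5100; sum H = 2.2383 bits.
RT = a + bH = 260 + 145·2.2383 = 584.56 ms.

585 ms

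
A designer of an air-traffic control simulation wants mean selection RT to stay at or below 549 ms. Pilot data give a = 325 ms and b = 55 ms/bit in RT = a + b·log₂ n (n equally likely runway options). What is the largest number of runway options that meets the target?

Information budget: (549 − 325)/55 = 4.0727 bits, so n ≤ 2^4.0727 = 16.827 → at most 16.

16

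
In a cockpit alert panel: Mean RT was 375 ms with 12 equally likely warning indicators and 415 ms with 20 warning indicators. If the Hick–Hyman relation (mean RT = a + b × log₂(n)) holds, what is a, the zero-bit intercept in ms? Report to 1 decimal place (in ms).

The slope on a log₂ axis is (415 − 375) / (4.3219 − 3.5850) = 54.277 ms/bit.
Intercept: a = 375 − 54.277·log₂(12) = 180.420 ms.

180.4 ms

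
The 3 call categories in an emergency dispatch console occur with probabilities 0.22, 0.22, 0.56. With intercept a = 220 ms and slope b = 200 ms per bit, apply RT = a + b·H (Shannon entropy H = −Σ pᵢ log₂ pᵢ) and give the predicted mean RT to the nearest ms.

Entropy contributions −pᵢ log₂ pᵢ: 0.4806, 0.4806, 0.4684; sum H = 1.4296 bits.
RT = a + bH = 220 + 200·1.4296 = 505.92 ms.

506 ms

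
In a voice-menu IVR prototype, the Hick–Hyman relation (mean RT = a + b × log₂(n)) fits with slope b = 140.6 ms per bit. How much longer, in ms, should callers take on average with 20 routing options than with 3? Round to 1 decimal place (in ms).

384.8 ms

Only the slope matters, since a is common to both: ΔRT = b·log₂(n₂/n₁).
log₂(20) − log₂(3) = 4.3219 − 1.5850 = 2.7370.
ΔRT = 140.6 × 2.7370 = 384.817 ms.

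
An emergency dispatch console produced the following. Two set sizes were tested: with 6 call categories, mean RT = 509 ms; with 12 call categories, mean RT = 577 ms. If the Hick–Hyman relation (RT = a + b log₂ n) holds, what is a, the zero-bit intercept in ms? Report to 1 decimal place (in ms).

b = (RT₂ − RT₁)/(log₂ n₂ − log₂ n₁) = (577 − 509)/(3.5850 − 2.5850) = 68.000 ms/bit.
a = RT₁ − b·log₂ n₁ = 509 − 68.000 × 2.5850 = 333.223 ms.

333.2 ms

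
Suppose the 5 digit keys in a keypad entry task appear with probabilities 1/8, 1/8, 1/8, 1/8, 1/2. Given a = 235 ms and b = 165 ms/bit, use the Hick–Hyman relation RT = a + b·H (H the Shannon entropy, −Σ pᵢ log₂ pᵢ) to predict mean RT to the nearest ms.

H = −Σ pᵢ log₂ pᵢ = 0.125·3 + 0.125·3 + 0.125·3 + 0.125·3 + 0.5·1 = 2.000 bits.
RT = 235 + 165 × 2.000 = 565.00 ms.

565 ms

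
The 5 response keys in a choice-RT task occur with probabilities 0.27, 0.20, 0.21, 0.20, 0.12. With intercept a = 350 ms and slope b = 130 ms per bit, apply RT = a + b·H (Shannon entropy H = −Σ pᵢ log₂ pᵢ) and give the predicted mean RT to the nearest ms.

Entropy contributions −pᵢ log₂ pᵢ: 0.5100, 0.4644, 0.4728, 0.4644, 0.3671; sum H = 2.2787 bits.
RT = a + bH = 350 + 130·2.2787 = 646.23 ms.

646 ms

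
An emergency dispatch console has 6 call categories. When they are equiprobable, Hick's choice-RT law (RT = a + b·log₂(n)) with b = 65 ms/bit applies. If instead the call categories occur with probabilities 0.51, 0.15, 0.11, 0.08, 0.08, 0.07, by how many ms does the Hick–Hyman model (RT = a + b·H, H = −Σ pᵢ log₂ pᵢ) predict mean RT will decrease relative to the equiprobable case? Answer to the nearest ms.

Equiprobable entropy H₀ = log₂ 6 = 2.5850 bits.
Skewed entropy H = −Σ pᵢ log₂ pᵢ = 2.1078 bits.
ΔRT = b·(H₀ − H) = 65 × 0.4771 = 31.01 ms.

31 ms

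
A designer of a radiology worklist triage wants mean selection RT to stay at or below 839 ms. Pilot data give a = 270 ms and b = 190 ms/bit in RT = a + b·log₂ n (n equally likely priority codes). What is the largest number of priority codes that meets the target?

7

190·log₂ n ≤ 839 − 270 = 569, giving log₂ n ≤ 2.9947 and n ≤ 7.971. The largest whole number is 7.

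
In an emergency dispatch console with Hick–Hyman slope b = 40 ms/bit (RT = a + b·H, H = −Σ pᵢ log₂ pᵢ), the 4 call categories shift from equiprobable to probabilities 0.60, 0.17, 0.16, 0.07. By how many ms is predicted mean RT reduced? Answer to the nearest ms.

The RT saving is b·ΔH. Equiprobable H₀ = log₂(4) = 2.0000 bits; with the given probabilities H = 1.5683 bits.
b·(H₀ − H) = 40 × (2.0000 − 1.5683) = 17.27 ms.

17 ms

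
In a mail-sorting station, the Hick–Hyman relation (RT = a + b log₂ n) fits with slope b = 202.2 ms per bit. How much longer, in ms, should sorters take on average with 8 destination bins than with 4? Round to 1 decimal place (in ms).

202.2 ms

The intercept a cancels: ΔRT = b·(log₂ n₂ − log₂ n₁) = b·log₂(n₂/n₁).
log₂(8) − log₂(4) = log₂(8/4) = log₂(2) = 1.
ΔRT = 202.2 × 1.0000 = 202.200 ms.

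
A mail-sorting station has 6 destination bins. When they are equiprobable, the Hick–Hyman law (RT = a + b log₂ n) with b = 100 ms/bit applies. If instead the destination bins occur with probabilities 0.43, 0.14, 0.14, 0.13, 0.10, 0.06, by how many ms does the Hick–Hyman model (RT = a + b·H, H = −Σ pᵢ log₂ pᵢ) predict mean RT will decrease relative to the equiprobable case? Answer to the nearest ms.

31 ms

The RT saving is b·ΔH. Equiprobable H₀ = log₂(6) = 2.5850 bits; with the given probabilities H = 2.2762 bits.
b·(H₀ − H) = 100 × (2.5850 − 2.2762) = 30.88 ms.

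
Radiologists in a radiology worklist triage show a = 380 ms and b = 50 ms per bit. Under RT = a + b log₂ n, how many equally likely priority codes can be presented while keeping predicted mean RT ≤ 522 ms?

7

Set 380 + 50·log₂ n ≤ 522 → log₂ n ≤ (522 − 380)/50 = 2.8400.
So n ≤ 2^2.8400 = 7.160; the largest integer n is 7.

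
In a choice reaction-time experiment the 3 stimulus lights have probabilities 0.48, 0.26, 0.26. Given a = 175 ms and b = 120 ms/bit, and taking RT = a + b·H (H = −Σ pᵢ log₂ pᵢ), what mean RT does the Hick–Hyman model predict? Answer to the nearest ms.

H = 0.48·log₂(1/0.48) + 0.26·log₂(1/0.26) + 0.26·log₂(1/0.26) = 1.5188 bits.
RT = 175 + 120 × 1.5188 = 357.26 ms.

357 ms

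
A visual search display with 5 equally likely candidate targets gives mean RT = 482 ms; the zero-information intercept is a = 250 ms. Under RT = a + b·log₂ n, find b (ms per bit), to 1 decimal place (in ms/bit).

99.9 ms/bit

log₂(5) = 2.3219 bits.
b = (RT − a)/log₂ n = (482 − 250) / 2.3219 = 99.917 ms/bit.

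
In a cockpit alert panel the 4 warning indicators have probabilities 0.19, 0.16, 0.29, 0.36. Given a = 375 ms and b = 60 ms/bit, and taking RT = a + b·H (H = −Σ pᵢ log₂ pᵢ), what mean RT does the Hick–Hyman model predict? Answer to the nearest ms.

491 ms

Entropy contributions −pᵢ log₂ pᵢ: 0.4552, 0.4230, 0.5179, 0.5306; sum H = 1.9268 bits.
RT = a + bH = 375 + 60·1.9268 = 490.61 ms.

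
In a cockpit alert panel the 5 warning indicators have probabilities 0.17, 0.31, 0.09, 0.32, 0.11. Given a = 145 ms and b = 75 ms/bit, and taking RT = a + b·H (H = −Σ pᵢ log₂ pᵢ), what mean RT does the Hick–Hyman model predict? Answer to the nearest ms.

306 ms

Entropy contributions −pᵢ log₂ pᵢ: 0.4346, 0.5238, 0.3127, 0.5260, 0.3503; sum H = 2.1474 bits.
RT = a + bH = 145 + 75·2.1474 = 306.05 ms.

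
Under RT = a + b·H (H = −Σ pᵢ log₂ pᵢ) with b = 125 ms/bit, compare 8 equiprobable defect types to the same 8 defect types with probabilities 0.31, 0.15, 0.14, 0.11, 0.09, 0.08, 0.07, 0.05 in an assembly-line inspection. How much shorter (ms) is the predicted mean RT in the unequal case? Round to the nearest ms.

29 ms

The RT saving is b·ΔH. Equiprobable H₀ = log₂(8) = 3.0000 bits; with the given probabilities H = 2.7706 bits.
b·(H₀ − H) = 125 × (3.0000 − 2.7706) = 28.68 ms.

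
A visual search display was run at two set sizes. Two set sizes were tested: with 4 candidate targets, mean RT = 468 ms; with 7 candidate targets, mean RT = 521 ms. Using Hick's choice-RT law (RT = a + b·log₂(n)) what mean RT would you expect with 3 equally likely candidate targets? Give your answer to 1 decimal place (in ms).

440.8 ms

With log₂ n on the abscissa the relation is linear; from the two conditions:
  b = (521 − 468) / (log₂ 7 − log₂ 4) = 53 / (2.8074 − 2) = 65.646 ms/bit
  a = 468 − 65.646 × 2 = 336.707 ms
Then RT(3) = 336.707 + 65.646 × log₂ 3 = 336.707 + 65.646 × 1.5850 ≈ 440.754 ms.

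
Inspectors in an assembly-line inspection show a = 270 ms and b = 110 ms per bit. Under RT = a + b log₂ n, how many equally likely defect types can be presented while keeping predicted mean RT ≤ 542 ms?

Information budget: (542 − 270)/110 = 2.4727 bits, so n ≤ 2^2.4727 = 5.551 → at most 5.

5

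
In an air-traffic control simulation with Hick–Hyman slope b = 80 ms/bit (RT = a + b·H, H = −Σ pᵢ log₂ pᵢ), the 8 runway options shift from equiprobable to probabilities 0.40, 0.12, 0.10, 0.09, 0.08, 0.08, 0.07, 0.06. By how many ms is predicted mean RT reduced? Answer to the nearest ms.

The RT saving is b·ΔH. Equiprobable H₀ = log₂(8) = 3.0000 bits; with the given probabilities H = 2.6358 bits.
b·(H₀ − H) = 80 × (3.0000 − 2.6358) = 29.14 ms.

29 ms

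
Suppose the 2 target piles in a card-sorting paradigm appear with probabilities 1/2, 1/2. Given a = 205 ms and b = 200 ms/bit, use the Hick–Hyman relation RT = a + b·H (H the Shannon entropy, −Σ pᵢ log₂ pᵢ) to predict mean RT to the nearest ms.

405 ms

Each term −pᵢ log₂ pᵢ: 0.5·1 + 0.5·1; summed, H = 1.000 bits.
Mean RT = a + bH = 205 + 200·1.000 = 405.00 ms.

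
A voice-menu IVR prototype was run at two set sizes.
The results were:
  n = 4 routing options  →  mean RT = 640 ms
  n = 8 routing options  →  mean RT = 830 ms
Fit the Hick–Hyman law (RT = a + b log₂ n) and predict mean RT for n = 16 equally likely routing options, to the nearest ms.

1020 ms

Fit slope and intercept:
  b = (830 − 640) / (log₂ 8 − log₂ 4) = 190 / (3 − 2) = 190 ms/bit
  a = 640 − 190 × 2 = 260 ms
Then RT(16) = 260 + 190 × log₂ 16 = 260 + 190 × 4 ≈ 1020.000 ms.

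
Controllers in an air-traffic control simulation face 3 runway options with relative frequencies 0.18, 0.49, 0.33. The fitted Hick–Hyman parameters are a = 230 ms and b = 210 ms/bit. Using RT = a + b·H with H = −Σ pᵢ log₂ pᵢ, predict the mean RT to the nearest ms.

540 ms

Entropy contributions −pᵢ log₂ pᵢ: 0.4453, 0.5043, 0.5278; sum H = 1.4774 bits.
RT = a + bH = 230 + 210·1.4774 = 540.26 ms.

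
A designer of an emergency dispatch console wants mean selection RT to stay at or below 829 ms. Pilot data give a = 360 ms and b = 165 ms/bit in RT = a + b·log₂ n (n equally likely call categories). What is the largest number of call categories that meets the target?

7

Information budget: (829 − 360)/165 = 2.8424 bits, so n ≤ 2^2.8424 = 7.172 → at most 7.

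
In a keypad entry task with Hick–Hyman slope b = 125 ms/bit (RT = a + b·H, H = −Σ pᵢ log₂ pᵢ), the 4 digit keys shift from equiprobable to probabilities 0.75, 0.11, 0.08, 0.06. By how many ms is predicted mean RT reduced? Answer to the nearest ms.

100 ms

Equiprobable entropy H₀ = log₂ 4 = 2.0000 bits.
Skewed entropy H = −Σ pᵢ log₂ pᵢ = 1.1966 bits.
ΔRT = b·(H₀ − H) = 125 × 0.8034 = 100.42 ms.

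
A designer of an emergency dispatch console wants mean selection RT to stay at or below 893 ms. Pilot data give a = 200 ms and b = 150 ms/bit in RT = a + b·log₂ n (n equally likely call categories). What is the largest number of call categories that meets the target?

150·log₂ n ≤ 893 − 200 = 693, giving log₂ n ≤ 4.6200 and n ≤ 24.590. The largest whole number is 24.

24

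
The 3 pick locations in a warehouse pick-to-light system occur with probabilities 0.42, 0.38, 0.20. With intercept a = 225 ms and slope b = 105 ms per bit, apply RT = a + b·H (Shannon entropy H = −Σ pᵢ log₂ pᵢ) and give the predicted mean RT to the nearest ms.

385 ms

Entropy contributions −pᵢ log₂ pᵢ: 0.5256, 0.5305, 0.4644; sum H = 1.5205 bits.
RT = a + bH = 225 + 105·1.5205 = 384.65 ms.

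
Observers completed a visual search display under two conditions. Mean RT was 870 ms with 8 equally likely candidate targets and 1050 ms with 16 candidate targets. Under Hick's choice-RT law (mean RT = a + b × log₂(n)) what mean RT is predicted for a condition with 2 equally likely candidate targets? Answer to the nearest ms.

510 ms

Fit slope and intercept:
  b = (1050 − 870) / (log₂ 16 − log₂ 8) = 180 / (4 − 3) = 180 ms/bit
  a = 870 − 180 × 3 = 330 ms
Then RT(2) = 330 + 180 × log₂ 2 = 330 + 180 × 1 ≈ 510.000 ms.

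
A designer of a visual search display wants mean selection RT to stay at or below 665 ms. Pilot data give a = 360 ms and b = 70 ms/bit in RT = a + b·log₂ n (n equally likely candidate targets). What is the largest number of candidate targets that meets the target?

70·log₂ n ≤ 665 − 360 = 305, giving log₂ n ≤ 4.3571 and n ≤ 20.494. The largest whole number is 20.

20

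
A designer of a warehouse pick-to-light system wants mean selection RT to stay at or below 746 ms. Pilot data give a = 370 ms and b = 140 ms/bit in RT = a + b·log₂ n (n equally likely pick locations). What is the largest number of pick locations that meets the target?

6

Information budget: (746 − 370)/140 = 2.6857 bits, so n ≤ 2^2.6857 = 6.434 → at most 6.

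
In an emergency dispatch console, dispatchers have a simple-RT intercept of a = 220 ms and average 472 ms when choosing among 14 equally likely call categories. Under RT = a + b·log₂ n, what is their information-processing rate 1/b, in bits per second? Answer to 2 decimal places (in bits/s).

15.11 bits/s

Choice component = 472 − 220 = 252 ms over log₂(14) = 3.8074 bits.
b = 252 / 3.8074 = 66.188 ms/bit, so 1/b = 15.109 bits/s.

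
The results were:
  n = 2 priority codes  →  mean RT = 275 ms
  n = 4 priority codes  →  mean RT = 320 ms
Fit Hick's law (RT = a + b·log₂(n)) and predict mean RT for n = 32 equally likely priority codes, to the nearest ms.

Fit slope and intercept:
  b = (320 − 275) / (log₂ 4 − log₂ 2) = 45 / (2 − 1) = 45 ms/bit
  a = 275 − 45 × 1 = 230 ms
Then RT(32) = 230 + 45 × log₂ 32 = 230 + 45 × 5 ≈ 455.000 ms.

455 ms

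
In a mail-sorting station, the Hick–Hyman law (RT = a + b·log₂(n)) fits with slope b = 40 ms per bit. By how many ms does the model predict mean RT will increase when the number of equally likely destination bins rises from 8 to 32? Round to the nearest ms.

80 ms

The intercept a cancels: ΔRT = b·(log₂ n₂ − log₂ n₁) = b·log₂(n₂/n₁).
log₂(32) − log₂(8) = log₂(32/8) = log₂(4) = 2.
ΔRT = 40 × 2.0000 = 80.000 ms.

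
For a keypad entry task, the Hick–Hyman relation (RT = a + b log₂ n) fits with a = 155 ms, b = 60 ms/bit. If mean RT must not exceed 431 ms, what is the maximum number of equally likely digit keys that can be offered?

Set 155 + 60·log₂ n ≤ 431 → log₂ n ≤ (431 − 155)/60 = 4.6000.
So n ≤ 2^4.6000 = 24.251; the largest integer n is 24.

24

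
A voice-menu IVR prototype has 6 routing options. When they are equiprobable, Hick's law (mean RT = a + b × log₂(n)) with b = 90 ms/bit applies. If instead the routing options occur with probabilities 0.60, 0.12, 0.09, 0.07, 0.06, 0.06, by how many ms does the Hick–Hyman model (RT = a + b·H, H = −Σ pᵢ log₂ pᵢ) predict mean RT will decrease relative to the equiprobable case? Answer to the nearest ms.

64 ms

Equiprobable entropy H₀ = log₂ 6 = 2.5850 bits.
Skewed entropy H = −Σ pᵢ log₂ pᵢ = 1.8775 bits.
ΔRT = b·(H₀ − H) = 90 × 0.7074 = 63.67 ms.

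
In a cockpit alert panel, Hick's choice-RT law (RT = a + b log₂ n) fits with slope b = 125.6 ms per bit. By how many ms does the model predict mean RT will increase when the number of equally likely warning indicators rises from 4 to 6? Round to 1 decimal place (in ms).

73.5 ms

The intercept a cancels: ΔRT = b·(log₂ n₂ − log₂ n₁) = b·log₂(n₂/n₁).
log₂(6) − log₂(4) = 2.5850 − 2 = 0.5850.
ΔRT = 125.6 × 0.5850 = 73.471 ms.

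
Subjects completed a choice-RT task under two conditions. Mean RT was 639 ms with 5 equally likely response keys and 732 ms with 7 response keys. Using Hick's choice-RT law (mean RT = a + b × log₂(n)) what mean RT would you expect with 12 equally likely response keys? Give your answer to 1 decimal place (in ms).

881.0 ms

With log₂ n on the abscissa the relation is linear; from the two conditions:
  b = (732 − 639) / (log₂ 7 − log₂ 5) = 93 / (2.8074 − 2.3219) = 191.584 ms/bit
  a = 639 − 191.584 × 2.3219 = 194.156 ms
Then RT(12) = 194.156 + 191.584 × log₂ 12 = 194.156 + 191.584 × 3.5850 ≈ 880.977 ms.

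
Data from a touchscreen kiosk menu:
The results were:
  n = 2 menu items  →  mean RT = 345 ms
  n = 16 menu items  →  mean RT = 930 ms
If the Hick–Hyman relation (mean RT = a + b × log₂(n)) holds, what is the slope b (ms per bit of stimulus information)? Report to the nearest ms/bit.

The slope on a log₂ axis is (930 − 345) / (4 − 1) = 195 ms/bit.

195 ms/bit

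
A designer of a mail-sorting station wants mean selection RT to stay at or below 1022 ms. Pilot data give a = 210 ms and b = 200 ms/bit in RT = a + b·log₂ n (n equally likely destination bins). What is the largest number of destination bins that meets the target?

16

Set 210 + 200·log₂ n ≤ 1022 → log₂ n ≤ (1022 − 210)/200 = 4.0600.
So n ≤ 2^4.0600 = 16.679; the largest integer n is 16.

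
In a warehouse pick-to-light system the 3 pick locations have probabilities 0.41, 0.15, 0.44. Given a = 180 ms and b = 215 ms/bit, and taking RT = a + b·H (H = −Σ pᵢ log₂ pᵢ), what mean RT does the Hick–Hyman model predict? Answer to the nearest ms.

494 ms

Entropy contributions −pᵢ log₂ pᵢ: 0.5274, 0.4105, 0.5211; sum H = 1.4591 bits.
RT = a + bH = 180 + 215·1.4591 = 493.70 ms.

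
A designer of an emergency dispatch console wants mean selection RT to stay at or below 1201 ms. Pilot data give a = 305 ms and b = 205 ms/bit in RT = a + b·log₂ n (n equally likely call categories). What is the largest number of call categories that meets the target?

Set 305 + 205·log₂ n ≤ 1201 → log₂ n ≤ (1201 − 305)/205 = 4.3707.
So n ≤ 2^4.3707 = 20.688; the largest integer n is 20.

20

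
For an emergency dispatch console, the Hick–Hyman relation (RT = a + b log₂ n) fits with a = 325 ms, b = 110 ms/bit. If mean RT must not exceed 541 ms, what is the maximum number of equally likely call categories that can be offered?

110·log₂ n ≤ 541 − 325 = 216, giving log₂ n ≤ 1.9636 and n ≤ 3.900. The largest whole number is 3.

3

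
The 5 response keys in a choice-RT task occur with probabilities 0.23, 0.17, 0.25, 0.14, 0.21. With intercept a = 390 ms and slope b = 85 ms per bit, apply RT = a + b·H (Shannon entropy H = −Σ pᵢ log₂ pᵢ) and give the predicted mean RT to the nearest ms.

H = 0.23·log₂(1/0.23) + 0.17·log₂(1/0.17) + 0.25·log₂(1/0.25) + 0.14·log₂(1/0.14) + 0.21·log₂(1/0.21) = 2.2922 bits.
RT = 390 + 85 × 2.2922 = 584.84 ms.

585 ms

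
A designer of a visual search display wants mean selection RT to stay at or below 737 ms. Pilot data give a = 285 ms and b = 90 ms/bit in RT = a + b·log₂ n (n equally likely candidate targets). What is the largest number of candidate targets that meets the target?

Set 285 + 90·log₂ n ≤ 737 → log₂ n ≤ (737 − 285)/90 = 5.0222.
So n ≤ 2^5.0222 = 32.497; the largest integer n is 32.

32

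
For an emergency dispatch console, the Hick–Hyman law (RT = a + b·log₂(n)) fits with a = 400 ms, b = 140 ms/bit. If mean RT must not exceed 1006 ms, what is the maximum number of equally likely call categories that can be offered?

20

Set 400 + 140·log₂ n ≤ 1006 → log₂ n ≤ (1006 − 400)/140 = 4.3286.
So n ≤ 2^4.3286 = 20.092; the largest integer n is 20.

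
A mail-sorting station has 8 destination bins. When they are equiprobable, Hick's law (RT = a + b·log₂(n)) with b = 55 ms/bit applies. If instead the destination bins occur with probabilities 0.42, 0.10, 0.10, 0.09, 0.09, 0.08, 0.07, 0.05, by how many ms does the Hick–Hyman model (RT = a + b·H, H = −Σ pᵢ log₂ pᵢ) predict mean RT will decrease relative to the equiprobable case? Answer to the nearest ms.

Equiprobable entropy H₀ = log₂ 8 = 3.0000 bits.
Skewed entropy H = −Σ pᵢ log₂ pᵢ = 2.5915 bits.
ΔRT = b·(H₀ − H) = 55 × 0.4085 = 22.47 ms.

22 ms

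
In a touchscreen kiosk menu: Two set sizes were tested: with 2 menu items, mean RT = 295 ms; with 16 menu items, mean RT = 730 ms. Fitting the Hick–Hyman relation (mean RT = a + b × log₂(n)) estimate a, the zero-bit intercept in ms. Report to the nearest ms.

150 ms

b = (RT₂ − RT₁)/(log₂ n₂ − log₂ n₁) = (730 − 295)/(4 − 1) = 145 ms/bit.
Intercept: a = 295 − 145·log₂(2) = 150.000 ms.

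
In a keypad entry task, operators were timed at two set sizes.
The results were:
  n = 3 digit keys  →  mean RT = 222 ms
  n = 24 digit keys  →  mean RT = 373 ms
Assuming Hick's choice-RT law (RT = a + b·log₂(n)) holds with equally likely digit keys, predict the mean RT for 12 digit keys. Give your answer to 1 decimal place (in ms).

With log₂ n on the abscissa the relation is linear; from the two conditions:
  b = (373 − 222) / (log₂ 24 − log₂ 3) = 151 / (4.5850 − 1.5850) = 50.333 ms/bit
  a = 222 − 50.333 × 1.5850 = 142.224 ms
Then RT(12) = 142.224 + 50.333 × log₂ 12 = 142.224 + 50.333 × 3.5850 ≈ 322.667 ms.

322.7 ms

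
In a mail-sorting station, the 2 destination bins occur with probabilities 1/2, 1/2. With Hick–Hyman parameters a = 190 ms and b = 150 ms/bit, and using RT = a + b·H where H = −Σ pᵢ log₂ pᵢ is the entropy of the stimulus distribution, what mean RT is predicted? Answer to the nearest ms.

340 ms

H = −Σ pᵢ log₂ pᵢ = 0.5·1 + 0.5·1 = 1.000 bits.
RT = 190 + 150 × 1.000 = 340.00 ms.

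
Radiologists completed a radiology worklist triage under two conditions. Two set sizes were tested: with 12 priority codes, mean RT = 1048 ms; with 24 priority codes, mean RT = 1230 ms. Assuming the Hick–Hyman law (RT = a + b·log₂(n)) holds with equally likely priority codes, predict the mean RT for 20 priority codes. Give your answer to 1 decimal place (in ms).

1182.1 ms

Fit slope and intercept:
  b = (1230 − 1048) / (log₂ 24 − log₂ 12) = 182 / (4.5850 − 3.5850) = 182.000 ms/bit
  a = 1048 − 182.000 × 3.5850 = 395.537 ms
Then RT(20) = 395.537 + 182.000 × log₂ 20 = 395.537 + 182.000 × 4.3219 ≈ 1182.128 ms.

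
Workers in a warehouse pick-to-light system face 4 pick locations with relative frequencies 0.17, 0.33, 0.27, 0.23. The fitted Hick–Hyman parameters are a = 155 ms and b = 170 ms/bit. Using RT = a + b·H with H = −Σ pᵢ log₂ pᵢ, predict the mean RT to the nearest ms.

H = 0.17·log₂(1/0.17) + 0.33·log₂(1/0.33) + 0.27·log₂(1/0.27) + 0.23·log₂(1/0.23) = 1.9601 bits.
RT = 155 + 170 × 1.9601 = 488.22 ms.

488 ms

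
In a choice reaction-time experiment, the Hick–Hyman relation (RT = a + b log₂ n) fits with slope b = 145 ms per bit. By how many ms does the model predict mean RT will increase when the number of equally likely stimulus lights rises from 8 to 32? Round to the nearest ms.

The intercept a cancels: ΔRT = b·(log₂ n₂ − log₂ n₁) = b·log₂(n₂/n₁).
log₂(32) − log₂(8) = log₂(32/8) = log₂(4) = 2.
ΔRT = 145 × 2.0000 = 290.000 ms.

290 ms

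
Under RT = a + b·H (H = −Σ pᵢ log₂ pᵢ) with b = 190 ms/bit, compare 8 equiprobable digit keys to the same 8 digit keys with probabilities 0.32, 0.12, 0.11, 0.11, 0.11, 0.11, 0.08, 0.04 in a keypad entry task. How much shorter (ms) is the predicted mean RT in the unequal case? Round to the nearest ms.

Equiprobable entropy H₀ = log₂ 8 = 3.0000 bits.
Skewed entropy H = −Σ pᵢ log₂ pᵢ = 2.7715 bits.
ΔRT = b·(H₀ − H) = 190 × 0.2285 = 43.41 ms.

43 ms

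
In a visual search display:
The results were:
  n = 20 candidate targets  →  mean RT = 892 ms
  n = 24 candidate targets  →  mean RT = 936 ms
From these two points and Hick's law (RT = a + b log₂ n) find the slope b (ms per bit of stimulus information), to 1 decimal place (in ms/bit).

167.3 ms/bit

The slope on a log₂ axis is (936 − 892) / (4.5850 − 4.3219) = 167.278 ms/bit.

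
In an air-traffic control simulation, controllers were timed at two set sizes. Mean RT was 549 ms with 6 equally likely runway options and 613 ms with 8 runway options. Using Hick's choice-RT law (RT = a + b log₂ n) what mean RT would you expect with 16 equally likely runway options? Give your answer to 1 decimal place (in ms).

RT is linear in log₂ n, so two points fix the line:
  b = (613 − 549) / (log₂ 8 − log₂ 6) = 64 / (3 − 2.5850) = 154.203 ms/bit
  a = 549 − 154.203 × 2.5850 = 150.391 ms
Then RT(16) = 150.391 + 154.203 × log₂ 16 = 150.391 + 154.203 × 4 ≈ 767.203 ms.

767.2 ms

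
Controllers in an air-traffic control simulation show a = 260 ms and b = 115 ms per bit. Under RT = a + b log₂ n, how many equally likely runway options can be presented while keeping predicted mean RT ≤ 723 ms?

16

Set 260 + 115·log₂ n ≤ 723 → log₂ n ≤ (723 − 260)/115 = 4.0261.
So n ≤ 2^4.0261 = 16.292; the largest integer n is 16.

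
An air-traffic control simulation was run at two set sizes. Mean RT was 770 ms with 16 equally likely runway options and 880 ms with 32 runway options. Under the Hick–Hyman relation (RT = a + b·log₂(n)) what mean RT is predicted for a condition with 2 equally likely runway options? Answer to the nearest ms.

RT is linear in log₂ n, so two points fix the line:
  b = (880 − 770) / (log₂ 32 − log₂ 16) = 110 / (5 − 4) = 110 ms/bit
  a = 770 − 110 × 4 = 330 ms
Then RT(2) = 330 + 110 × log₂ 2 = 330 + 110 × 1 ≈ 440.000 ms.

440 ms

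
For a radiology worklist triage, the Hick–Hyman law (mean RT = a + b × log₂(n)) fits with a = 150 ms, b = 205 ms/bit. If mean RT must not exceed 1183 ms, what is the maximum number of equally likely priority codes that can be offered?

205·log₂ n ≤ 1183 − 150 = 1033, giving log₂ n ≤ 5.0390 and n ≤ 32.877. The largest whole number is 32.

32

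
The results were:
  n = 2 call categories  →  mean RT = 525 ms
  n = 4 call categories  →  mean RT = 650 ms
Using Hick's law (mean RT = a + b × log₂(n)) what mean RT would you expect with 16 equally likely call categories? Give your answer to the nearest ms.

900 ms

Fit slope and intercept:
  b = (650 − 525) / (log₂ 4 − log₂ 2) = 125 / (2 − 1) = 125 ms/bit
  a = 525 − 125 × 1 = 400 ms
Then RT(16) = 400 + 125 × log₂ 16 = 400 + 125 × 4 ≈ 900.000 ms.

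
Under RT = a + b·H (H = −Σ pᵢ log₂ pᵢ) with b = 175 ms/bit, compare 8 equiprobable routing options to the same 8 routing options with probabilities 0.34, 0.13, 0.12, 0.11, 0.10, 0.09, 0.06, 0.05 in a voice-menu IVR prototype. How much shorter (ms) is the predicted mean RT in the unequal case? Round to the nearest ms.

47 ms

The RT saving is b·ΔH. Equiprobable H₀ = log₂(8) = 3.0000 bits; with the given probabilities H = 2.7336 bits.
b·(H₀ − H) = 175 × (3.0000 − 2.7336) = 46.61 ms.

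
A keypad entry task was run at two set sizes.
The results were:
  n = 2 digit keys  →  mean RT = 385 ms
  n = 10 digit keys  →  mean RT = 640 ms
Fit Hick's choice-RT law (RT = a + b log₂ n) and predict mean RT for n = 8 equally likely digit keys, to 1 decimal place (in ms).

604.6 ms

RT is linear in log₂ n, so two points fix the line:
  b = (640 − 385) / (log₂ 10 − log₂ 2) = 255 / (3.3219 − 1) = 109.823 ms/bit
  a = 385 − 109.823 × 1 = 275.177 ms
Then RT(8) = 275.177 + 109.823 × log₂ 8 = 275.177 + 109.823 × 3 ≈ 604.645 ms.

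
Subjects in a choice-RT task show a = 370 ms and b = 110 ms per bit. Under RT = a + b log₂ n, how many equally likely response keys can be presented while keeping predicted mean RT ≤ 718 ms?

Information budget: (718 − 370)/110 = 3.1636 bits, so n ≤ 2^3.1636 = 8.961 → at most 8.

8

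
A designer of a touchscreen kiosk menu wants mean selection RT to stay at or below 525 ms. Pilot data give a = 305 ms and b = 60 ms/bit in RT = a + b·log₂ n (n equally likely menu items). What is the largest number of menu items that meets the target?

12

Set 305 + 60·log₂ n ≤ 525 → log₂ n ≤ (525 − 305)/60 = 3.6667.
So n ≤ 2^3.6667 = 12.699; the largest integer n is 12.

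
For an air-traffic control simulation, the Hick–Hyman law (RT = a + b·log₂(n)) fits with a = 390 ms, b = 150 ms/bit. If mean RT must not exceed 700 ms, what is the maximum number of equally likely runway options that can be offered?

Set 390 + 150·log₂ n ≤ 700 → log₂ n ≤ (700 − 390)/150 = 2.0667.
So n ≤ 2^2.0667 = 4.189; the largest integer n is 4.

4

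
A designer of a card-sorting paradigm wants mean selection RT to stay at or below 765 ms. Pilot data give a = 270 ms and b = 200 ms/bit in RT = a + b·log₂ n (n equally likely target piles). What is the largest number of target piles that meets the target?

5

200·log₂ n ≤ 765 − 270 = 495, giving log₂ n ≤ 2.4750 and n ≤ 5.560. The largest whole number is 5.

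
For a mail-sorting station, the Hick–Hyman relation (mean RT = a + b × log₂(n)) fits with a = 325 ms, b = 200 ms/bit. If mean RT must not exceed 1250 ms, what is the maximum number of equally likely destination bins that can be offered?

24

Set 325 + 200·log₂ n ≤ 1250 → log₂ n ≤ (1250 − 325)/200 = 4.6250.
So n ≤ 2^4.6250 = 24.675; the largest integer n is 24.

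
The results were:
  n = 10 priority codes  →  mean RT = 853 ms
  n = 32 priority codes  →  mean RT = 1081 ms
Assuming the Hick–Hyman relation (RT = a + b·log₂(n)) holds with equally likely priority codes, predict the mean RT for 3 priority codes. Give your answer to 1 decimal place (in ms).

Fit slope and intercept:
  b = (1081 − 853) / (log₂ 32 − log₂ 10) = 228 / (5 − 3.3219) = 135.870 ms/bit
  a = 853 − 135.870 × 3.3219 = 401.649 ms
Then RT(3) = 401.649 + 135.870 × log₂ 3 = 401.649 + 135.870 × 1.5850 ≈ 616.998 ms.

617.0 ms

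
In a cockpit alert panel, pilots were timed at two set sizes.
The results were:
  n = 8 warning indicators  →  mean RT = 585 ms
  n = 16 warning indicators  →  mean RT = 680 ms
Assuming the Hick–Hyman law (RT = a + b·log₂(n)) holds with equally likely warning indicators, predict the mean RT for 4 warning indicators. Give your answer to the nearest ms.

490 ms

Solve the two-equation system in a and b:
  b = (680 − 585) / (log₂ 16 − log₂ 8) = 95 / (4 − 3) = 95 ms/bit
  a = 585 − 95 × 3 = 300 ms
Then RT(4) = 300 + 95 × log₂ 4 = 300 + 95 × 2 ≈ 490.000 ms.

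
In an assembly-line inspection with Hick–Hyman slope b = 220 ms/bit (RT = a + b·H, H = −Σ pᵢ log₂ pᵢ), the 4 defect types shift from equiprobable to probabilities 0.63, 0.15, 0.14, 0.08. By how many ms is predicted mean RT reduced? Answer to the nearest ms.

106 ms

The RT saving is b·ΔH. Equiprobable H₀ = log₂(4) = 2.0000 bits; with the given probabilities H = 1.5191 bits.
b·(H₀ − H) = 220 × (2.0000 − 1.5191) = 105.80 ms.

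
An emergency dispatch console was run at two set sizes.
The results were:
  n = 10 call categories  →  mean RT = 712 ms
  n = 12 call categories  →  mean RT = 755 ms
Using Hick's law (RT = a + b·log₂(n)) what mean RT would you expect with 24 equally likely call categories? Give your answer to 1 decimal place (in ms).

918.5 ms

Fit slope and intercept:
  b = (755 − 712) / (log₂ 12 − log₂ 10) = 43 / (3.5850 − 3.3219) = 163.477 ms/bit
  a = 712 − 163.477 × 3.3219 = 168.942 ms
Then RT(24) = 168.942 + 163.477 × log₂ 24 = 168.942 + 163.477 × 4.5850 ≈ 918.477 ms.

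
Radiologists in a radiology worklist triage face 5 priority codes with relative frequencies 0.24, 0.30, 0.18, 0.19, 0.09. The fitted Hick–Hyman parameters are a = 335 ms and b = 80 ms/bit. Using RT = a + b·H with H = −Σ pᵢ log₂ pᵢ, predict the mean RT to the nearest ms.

H = 0.24·log₂(1/0.24) + 0.30·log₂(1/0.30) + 0.18·log₂(1/0.18) + 0.19·log₂(1/0.19) + 0.09·log₂(1/0.09) = 2.2284 bits.
RT = 335 + 80 × 2.2284 = 513.27 ms.

513 ms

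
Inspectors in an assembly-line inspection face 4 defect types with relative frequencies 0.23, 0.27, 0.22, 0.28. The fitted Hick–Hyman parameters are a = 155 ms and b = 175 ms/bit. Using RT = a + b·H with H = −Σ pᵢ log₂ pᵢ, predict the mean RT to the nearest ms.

504 ms

H = 0.23·log₂(1/0.23) + 0.27·log₂(1/0.27) + 0.22·log₂(1/0.22) + 0.28·log₂(1/0.28) = 1.9925 bits.
RT = 155 + 175 × 1.9925 = 503.68 ms.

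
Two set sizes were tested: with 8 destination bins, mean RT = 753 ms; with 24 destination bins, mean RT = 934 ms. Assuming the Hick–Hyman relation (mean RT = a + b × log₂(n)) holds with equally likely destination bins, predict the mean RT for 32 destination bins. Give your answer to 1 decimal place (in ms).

Solve the two-equation system in a and b:
  b = (934 − 753) / (log₂ 24 − log₂ 8) = 181 / (4.5850 − 3) = 114.198 ms/bit
  a = 753 − 114.198 × 3 = 410.405 ms
Then RT(32) = 410.405 + 114.198 × log₂ 32 = 410.405 + 114.198 × 5 ≈ 981.397 ms.

981.4 ms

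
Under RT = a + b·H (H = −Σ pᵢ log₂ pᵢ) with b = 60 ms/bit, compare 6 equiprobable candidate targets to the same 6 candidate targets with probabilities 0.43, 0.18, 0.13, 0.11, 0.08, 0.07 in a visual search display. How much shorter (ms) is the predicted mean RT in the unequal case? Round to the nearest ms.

The RT saving is b·ΔH. Equiprobable H₀ = log₂(6) = 2.5850 bits; with the given probabilities H = 2.2619 bits.
b·(H₀ − H) = 60 × (2.5850 − 2.2619) = 19.39 ms.

19 ms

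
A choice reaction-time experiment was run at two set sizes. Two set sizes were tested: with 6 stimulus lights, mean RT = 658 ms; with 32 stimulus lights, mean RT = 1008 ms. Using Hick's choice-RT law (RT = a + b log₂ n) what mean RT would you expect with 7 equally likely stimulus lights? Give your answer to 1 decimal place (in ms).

690.2 ms

With log₂ n on the abscissa the relation is linear; from the two conditions:
  b = (1008 − 658) / (log₂ 32 − log₂ 6) = 350 / (5 − 2.5850) = 144.925 ms/bit
  a = 658 − 144.925 × 2.5850 = 283.374 ms
Then RT(7) = 283.374 + 144.925 × log₂ 7 = 283.374 + 144.925 × 2.8074 ≈ 690.230 ms.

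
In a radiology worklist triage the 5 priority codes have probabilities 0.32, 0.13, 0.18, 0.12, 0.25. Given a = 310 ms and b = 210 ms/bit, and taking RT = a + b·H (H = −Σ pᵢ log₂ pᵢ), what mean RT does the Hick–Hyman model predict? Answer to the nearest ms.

776 ms

Entropy contributions −pᵢ log₂ pᵢ: 0.5260, 0.3826, 0.4453, 0.3671, 0.5000; sum H = 2.2211 bits.
RT = a + bH = 310 + 210·2.2211 = 776.42 ms.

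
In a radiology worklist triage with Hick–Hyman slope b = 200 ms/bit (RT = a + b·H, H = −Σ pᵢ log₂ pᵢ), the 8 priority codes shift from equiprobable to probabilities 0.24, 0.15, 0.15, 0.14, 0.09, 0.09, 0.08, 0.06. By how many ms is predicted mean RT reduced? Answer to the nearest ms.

25 ms

The RT saving is b·ΔH. Equiprobable H₀ = log₂(8) = 3.0000 bits; with the given probabilities H = 2.8727 bits.
b·(H₀ − H) = 200 × (3.0000 − 2.8727) = 25.46 ms.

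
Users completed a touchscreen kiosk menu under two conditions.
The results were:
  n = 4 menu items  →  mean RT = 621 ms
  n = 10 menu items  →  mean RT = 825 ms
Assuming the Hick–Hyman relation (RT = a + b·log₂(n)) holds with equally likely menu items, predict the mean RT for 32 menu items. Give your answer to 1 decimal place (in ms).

1084.0 ms

RT is linear in log₂ n, so two points fix the line:
  b = (825 − 621) / (log₂ 10 − log₂ 4) = 204 / (3.3219 − 2) = 154.320 ms/bit
  a = 621 − 154.320 × 2 = 312.360 ms
Then RT(32) = 312.360 + 154.320 × log₂ 32 = 312.360 + 154.320 × 5 ≈ 1083.960 ms.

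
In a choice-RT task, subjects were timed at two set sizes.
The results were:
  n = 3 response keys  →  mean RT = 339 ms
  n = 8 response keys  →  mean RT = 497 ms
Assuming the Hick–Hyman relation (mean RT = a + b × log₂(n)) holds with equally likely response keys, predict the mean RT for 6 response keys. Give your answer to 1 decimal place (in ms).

Solve the two-equation system in a and b:
  b = (497 − 339) / (log₂ 8 − log₂ 3) = 158 / (3 − 1.5850) = 111.658 ms/bit
  a = 339 − 111.658 × 1.5850 = 162.027 ms
Then RT(6) = 162.027 + 111.658 × log₂ 6 = 162.027 + 111.658 × 2.5850 ≈ 450.658 ms.

450.7 ms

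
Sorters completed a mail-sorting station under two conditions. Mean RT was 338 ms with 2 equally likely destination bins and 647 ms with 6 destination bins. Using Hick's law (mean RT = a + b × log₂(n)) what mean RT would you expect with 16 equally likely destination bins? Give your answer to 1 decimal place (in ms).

922.9 ms

RT is linear in log₂ n, so two points fix the line:
  b = (647 − 338) / (log₂ 6 − log₂ 2) = 309 / (2.5850 − 1) = 194.957 ms/bit
  a = 338 − 194.957 × 1 = 143.043 ms
Then RT(16) = 143.043 + 194.957 × log₂ 16 = 143.043 + 194.957 × 4 ≈ 922.872 ms.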